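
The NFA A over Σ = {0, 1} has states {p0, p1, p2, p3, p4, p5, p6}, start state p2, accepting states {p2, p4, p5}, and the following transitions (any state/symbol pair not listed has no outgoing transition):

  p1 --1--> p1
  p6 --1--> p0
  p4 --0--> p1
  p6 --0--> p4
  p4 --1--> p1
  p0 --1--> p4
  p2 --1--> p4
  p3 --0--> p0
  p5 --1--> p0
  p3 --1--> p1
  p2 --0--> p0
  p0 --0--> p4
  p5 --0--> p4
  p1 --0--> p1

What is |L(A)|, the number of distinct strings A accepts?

4

The useful subgraph on states {p0, p2, p4} is acyclic, so L(A) is finite; the longest accepting path visits 3 useful states, giving maximum string length 2.
Counting accepting paths from p2 by length: 1 of length 0, 1 of length 1, 2 of length 2. Total 4.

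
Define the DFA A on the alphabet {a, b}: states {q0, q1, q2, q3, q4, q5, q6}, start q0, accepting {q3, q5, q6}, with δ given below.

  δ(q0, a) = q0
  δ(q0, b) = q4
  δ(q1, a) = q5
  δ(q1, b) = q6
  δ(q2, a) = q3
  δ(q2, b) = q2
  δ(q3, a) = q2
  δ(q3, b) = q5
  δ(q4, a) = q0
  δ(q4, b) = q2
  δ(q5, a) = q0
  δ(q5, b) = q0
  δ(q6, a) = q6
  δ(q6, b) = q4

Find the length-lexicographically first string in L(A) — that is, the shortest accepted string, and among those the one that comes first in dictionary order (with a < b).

bba

A breadth-first search from q0 reaches an accepting state first via the path q0 → q4 → q2 → q3 on input bba.
No string of length < 3 is accepted (BFS exhausts all shorter strings without reaching an accepting state), and bba is the lexicographically least accepting string of length 3.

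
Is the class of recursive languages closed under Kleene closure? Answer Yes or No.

For an input w of length n, decide by dynamic programming over positions 0..n whether w factors into blocks from L, calling the decider for L on each of the O(n²) substrings; every call halts, so this decides L*.
So the recursive languages are closed under Kleene star.

Yes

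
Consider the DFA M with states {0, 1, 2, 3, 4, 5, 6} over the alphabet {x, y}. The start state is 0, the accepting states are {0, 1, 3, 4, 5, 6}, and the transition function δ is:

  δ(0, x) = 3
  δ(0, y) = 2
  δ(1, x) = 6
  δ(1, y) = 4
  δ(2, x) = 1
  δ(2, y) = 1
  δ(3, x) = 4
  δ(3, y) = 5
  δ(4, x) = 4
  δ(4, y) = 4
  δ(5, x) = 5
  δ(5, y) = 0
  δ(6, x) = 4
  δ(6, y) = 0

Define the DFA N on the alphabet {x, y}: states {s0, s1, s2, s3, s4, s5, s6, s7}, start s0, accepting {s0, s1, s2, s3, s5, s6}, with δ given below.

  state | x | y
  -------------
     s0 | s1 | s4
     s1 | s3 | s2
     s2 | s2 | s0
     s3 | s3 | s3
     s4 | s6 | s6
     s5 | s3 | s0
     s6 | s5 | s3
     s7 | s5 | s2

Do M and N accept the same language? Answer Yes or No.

Exploring the product automaton M × N from the start pair (0, s0), following both machines on each input symbol, reaches 7 state pairs: (0, s0), (3, s1), (2, s4), (4, s3), (5, s2), (1, s6), (6, s5).
M accepts in {0, 1, 3, 4, 5, 6} and N accepts in {s0, s1, s2, s3, s5, s6}. In every reachable pair the two components are either both accepting — (0, s0), (3, s1), (4, s3), (5, s2), (1, s6), (6, s5) — or both non-accepting, so no string is accepted by exactly one of the machines: L(M) \ L(N) and L(N) \ L(M) are both empty.
Hence every string is accepted by M iff it is accepted by N, and the two languages coincide.

Yes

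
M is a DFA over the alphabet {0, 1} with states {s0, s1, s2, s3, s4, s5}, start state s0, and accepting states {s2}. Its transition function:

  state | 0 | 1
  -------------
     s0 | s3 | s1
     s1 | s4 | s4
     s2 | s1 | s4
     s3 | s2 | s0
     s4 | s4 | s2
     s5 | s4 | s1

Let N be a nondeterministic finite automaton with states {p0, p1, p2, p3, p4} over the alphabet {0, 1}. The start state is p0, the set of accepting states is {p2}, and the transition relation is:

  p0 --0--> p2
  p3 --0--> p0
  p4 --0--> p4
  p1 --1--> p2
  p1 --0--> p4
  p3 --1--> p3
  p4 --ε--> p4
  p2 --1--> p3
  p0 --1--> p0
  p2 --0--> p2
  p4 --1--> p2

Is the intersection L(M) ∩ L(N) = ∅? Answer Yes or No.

No

The string 00 is accepted by both M and N.
Hence L(M) ∩ L(N) ≠ ∅.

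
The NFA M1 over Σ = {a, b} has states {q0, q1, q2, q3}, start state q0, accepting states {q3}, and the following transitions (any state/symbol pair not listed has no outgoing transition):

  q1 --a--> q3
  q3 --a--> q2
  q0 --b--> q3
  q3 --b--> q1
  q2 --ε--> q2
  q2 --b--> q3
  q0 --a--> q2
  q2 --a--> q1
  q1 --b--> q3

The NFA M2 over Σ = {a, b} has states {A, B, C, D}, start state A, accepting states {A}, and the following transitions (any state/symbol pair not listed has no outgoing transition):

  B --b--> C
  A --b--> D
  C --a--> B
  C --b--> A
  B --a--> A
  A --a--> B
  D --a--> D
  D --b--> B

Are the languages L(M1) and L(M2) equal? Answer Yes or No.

No

The string b is accepted by M1 but rejected by M2.
So L(M1) ≠ L(M2).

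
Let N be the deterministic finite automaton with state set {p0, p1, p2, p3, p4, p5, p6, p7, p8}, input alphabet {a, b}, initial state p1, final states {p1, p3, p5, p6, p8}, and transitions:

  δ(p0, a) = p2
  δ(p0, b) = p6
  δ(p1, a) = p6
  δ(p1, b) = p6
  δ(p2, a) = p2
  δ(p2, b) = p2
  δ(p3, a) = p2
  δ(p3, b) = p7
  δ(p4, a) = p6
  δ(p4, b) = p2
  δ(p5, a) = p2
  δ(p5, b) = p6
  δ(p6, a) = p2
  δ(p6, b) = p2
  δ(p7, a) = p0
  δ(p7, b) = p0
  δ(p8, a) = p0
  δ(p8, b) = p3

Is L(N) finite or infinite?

finite

The useful states (reachable from p1 and able to reach an accepting state) are {p1, p6}.
Restricted to these states the transition graph has no cycle, so every accepting path has bounded length and L is finite.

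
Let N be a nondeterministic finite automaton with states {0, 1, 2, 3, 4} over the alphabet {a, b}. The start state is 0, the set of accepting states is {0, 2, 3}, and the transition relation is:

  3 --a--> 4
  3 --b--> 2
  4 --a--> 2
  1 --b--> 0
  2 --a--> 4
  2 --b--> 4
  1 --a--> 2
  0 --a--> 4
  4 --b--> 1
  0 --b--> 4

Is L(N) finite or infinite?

State 0 is reachable from the start and can reach an accepting state, and it lies on the cycle 0 → 4 → 1 → 0.
Traversing that cycle any number of times yields accepted strings of unbounded length, so the language is infinite.

infinite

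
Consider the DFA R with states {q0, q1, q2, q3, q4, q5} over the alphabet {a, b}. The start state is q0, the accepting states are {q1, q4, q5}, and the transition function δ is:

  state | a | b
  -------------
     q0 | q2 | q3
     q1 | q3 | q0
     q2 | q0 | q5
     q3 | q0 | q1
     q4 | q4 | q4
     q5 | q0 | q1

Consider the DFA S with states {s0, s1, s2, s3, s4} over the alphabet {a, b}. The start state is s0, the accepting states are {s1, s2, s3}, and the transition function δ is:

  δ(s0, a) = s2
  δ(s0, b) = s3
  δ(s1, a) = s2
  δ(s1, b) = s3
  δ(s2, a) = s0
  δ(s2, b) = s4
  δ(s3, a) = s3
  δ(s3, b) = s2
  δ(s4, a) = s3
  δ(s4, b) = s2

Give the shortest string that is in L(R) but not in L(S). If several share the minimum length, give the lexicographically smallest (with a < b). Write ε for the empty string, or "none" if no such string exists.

ab

The string ab is accepted by R but not by S.
No shorter string lies in the difference, and ab is the lexicographically first length-2 string in L(R) \ L(S).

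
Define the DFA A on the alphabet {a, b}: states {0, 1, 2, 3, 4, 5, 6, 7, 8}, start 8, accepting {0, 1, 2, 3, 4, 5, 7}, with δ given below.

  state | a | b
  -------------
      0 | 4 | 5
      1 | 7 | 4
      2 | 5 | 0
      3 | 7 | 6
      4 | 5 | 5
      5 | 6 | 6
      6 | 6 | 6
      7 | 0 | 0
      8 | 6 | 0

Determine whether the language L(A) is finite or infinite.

The useful states (reachable from 8 and able to reach an accepting state) are {0, 4, 5, 8}.
Restricted to these states the transition graph has no cycle, so every accepting path has bounded length and L is finite.

finite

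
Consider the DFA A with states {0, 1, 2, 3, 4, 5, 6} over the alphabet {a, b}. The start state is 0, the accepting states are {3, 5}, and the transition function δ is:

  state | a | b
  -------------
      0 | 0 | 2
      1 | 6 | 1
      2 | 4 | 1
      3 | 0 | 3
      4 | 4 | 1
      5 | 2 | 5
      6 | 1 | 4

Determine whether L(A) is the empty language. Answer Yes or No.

The states reachable from the start state are {0, 1, 2, 4, 6}.
None of the accepting states {3, 5} is reachable, so no string is accepted and L(A) = ∅.

Yes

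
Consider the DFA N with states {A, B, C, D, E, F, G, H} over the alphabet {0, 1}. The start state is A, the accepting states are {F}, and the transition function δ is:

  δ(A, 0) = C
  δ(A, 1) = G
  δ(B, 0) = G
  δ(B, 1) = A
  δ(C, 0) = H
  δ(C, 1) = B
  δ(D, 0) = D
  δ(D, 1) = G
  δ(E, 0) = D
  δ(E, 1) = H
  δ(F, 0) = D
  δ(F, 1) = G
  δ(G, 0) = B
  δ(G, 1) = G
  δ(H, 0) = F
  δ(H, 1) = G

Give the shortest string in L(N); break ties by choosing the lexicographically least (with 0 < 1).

A breadth-first search from A reaches an accepting state first via the path A → C → H → F on input 000.
No string of length < 3 is accepted (BFS exhausts all shorter strings without reaching an accepting state), and 000 is the lexicographically least accepting string of length 3.

000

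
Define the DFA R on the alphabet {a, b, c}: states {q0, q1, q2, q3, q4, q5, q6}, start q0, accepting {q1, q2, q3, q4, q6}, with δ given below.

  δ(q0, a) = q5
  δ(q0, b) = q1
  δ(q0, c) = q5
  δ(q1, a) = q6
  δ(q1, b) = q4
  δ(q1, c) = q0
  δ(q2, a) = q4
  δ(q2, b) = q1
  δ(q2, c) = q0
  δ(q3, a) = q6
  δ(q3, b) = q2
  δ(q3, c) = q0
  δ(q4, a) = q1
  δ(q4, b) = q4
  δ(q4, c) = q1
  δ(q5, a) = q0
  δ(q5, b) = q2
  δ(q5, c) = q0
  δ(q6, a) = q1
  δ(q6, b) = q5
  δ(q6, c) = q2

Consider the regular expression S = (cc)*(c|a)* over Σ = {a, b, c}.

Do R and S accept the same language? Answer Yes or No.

No

The string b is accepted by R but rejected by S.
So L(R) ≠ L(S).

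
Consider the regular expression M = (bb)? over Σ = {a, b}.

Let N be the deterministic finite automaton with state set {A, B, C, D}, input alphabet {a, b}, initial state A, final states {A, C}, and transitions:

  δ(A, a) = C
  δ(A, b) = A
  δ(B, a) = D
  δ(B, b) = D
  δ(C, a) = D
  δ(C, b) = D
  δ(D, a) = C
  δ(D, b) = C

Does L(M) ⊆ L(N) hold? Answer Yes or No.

Yes

Converting the expression M to a DFA (subset construction, then merging equivalent states) gives the minimal DFA with states {m0, m1, m2, m3}, start state m0, accepting states {m0, m3} and transitions m0: a→m1, b→m2; m1: a→m1, b→m1; m2: a→m1, b→m3; m3: a→m1, b→m1.
Exploring the product automaton M × N from the start pair (m0, A), following both machines on each input symbol, reaches 6 state pairs: (m0, A), (m1, C), (m2, A), (m1, D), (m3, A), (m1, A).
M accepts in {m0, m3} and N accepts in {A, C}. The reachable pairs whose M-component is accepting are (m0, A), (m3, A); in each of them the N-component is accepting too, so the product for L(M) \ L(N) (M-component accepting, N-component rejecting) has no reachable accepting pair and the difference is empty.
Hence every string in L(M) is also in L(N).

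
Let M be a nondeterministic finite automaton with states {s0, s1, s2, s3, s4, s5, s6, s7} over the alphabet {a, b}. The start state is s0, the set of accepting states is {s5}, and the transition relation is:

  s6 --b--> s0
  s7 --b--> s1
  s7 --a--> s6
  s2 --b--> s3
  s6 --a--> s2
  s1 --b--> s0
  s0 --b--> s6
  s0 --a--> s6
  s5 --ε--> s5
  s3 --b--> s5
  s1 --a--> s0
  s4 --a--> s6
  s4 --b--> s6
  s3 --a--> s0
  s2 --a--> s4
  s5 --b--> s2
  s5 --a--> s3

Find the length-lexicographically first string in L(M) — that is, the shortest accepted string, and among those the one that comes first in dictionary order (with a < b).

A breadth-first search from s0 reaches an accepting state first via the path s0 → s6 → s2 → s3 → s5 on input aabb.
No string of length < 4 is accepted (BFS exhausts all shorter strings without reaching an accepting state), and aabb is the lexicographically least accepting string of length 4.

aabb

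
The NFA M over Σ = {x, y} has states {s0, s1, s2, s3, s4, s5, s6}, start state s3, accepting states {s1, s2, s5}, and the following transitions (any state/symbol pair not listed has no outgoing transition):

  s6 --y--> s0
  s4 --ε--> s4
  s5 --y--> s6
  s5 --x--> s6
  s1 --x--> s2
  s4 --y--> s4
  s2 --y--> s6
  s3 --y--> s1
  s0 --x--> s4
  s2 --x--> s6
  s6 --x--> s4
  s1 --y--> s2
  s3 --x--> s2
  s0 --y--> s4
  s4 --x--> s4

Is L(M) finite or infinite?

finite

The useful states (reachable from s3 and able to reach an accepting state) are {s1, s2, s3}.
Restricted to these states the transition graph has no cycle, so every accepting path has bounded length and L is finite.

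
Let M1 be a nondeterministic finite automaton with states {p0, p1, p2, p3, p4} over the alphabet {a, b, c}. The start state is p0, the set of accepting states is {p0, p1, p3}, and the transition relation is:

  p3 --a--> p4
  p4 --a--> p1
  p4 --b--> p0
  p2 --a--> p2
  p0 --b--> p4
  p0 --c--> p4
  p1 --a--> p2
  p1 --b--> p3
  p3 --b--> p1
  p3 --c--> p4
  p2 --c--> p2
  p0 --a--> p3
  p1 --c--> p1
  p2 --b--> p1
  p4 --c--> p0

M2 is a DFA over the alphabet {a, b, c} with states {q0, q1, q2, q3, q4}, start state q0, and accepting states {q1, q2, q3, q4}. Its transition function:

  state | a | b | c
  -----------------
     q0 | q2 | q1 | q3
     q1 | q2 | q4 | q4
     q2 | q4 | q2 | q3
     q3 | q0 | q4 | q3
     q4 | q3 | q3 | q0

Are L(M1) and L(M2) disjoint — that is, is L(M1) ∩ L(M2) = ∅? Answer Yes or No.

The string a is accepted by both M1 and M2.
Hence L(M1) ∩ L(M2) ≠ ∅.

No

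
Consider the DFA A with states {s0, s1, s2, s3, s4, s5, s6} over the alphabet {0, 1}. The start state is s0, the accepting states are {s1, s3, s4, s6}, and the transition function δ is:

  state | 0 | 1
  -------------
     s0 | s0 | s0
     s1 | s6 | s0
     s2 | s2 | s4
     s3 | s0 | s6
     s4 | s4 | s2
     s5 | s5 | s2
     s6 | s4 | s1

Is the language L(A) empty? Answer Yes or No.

The states reachable from the start state are {s0}.
None of the accepting states {s1, s3, s4, s6} is reachable, so no string is accepted and L(A) = ∅.

Yes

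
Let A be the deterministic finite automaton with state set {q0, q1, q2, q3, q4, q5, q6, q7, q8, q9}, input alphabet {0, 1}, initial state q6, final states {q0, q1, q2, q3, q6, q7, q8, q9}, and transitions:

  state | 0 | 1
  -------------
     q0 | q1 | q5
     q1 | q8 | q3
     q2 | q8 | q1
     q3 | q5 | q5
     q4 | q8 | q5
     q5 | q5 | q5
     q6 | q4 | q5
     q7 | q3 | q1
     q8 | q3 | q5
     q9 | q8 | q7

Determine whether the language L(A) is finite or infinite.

The useful states (reachable from q6 and able to reach an accepting state) are {q3, q4, q6, q8}.
Restricted to these states the transition graph has no cycle, so every accepting path has bounded length and L is finite.

finite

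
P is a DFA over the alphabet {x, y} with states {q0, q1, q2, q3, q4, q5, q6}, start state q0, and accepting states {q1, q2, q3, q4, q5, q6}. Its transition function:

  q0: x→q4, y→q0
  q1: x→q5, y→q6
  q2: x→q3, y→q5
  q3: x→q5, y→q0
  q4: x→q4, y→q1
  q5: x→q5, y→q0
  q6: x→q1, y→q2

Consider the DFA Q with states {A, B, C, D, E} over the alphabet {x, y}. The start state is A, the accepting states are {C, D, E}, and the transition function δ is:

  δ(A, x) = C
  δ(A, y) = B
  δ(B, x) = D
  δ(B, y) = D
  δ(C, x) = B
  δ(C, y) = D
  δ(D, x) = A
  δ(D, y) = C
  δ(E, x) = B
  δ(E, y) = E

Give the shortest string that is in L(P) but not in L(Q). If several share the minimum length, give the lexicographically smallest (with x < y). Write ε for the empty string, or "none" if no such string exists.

xx

The string xx is accepted by P but not by Q.
No shorter string lies in the difference, and xx is the lexicographically first length-2 string in L(P) \ L(Q).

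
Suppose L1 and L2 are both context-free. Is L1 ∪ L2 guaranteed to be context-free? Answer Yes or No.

Take grammars for L₁ and L₂ with disjoint nonterminals and start symbols S₁, S₂; the grammar with a new start symbol and productions S → S₁ | S₂ generates L₁ ∪ L₂.
So the context-free languages are closed under union.

Yes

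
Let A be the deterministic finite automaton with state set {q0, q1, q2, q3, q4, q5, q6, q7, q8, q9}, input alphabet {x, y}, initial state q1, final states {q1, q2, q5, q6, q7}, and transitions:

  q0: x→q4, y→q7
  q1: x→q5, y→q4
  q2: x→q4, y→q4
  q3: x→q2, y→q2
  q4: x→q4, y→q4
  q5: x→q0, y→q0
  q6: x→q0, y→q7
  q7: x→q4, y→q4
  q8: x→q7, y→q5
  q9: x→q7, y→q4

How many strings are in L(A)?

4

The useful subgraph on states {q0, q1, q5, q7} is acyclic, so L(A) is finite; the longest accepting path visits 4 useful states, giving maximum string length 3.
Counting accepting paths from q1 by length: 1 of length 0, 1 of length 1, 2 of length 3. Total 4.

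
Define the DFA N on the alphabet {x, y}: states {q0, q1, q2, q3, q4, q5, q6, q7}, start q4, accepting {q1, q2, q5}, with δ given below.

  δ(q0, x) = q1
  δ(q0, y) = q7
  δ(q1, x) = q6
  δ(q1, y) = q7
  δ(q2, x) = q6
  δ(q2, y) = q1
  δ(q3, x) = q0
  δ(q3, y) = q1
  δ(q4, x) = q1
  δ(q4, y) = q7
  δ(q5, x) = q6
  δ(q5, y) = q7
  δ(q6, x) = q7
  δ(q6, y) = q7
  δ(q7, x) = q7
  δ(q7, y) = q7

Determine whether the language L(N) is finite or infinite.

finite

The useful states (reachable from q4 and able to reach an accepting state) are {q1, q4}.
Restricted to these states the transition graph has no cycle, so every accepting path has bounded length and L is finite.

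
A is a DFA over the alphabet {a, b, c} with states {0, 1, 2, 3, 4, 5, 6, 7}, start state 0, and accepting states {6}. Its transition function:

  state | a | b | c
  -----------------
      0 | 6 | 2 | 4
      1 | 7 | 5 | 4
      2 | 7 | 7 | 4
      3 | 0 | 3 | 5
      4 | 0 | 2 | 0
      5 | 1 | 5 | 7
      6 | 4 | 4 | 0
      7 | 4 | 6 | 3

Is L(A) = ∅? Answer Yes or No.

The string a is accepted: the run 0 → 6 ends in the accepting state 6.
Since at least one string is accepted, L(A) is not empty.

No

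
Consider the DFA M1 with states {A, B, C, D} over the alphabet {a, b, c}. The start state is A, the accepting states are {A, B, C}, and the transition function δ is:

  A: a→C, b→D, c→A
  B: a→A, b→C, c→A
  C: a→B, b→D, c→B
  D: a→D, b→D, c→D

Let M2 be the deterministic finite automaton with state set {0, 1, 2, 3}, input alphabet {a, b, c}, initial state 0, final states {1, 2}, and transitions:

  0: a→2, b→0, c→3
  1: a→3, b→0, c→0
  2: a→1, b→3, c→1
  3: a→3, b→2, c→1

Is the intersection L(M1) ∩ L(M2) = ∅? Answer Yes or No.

No

The string a is accepted by both M1 and M2.
Hence L(M1) ∩ L(M2) ≠ ∅.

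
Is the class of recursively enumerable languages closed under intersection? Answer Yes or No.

Run the recogniser for L₁; if it accepts, run the recogniser for L₂ and accept if that accepts too. If either runs forever the input is never accepted, which is all a recogniser needs.
So the recursively enumerable languages are closed under intersection.

Yes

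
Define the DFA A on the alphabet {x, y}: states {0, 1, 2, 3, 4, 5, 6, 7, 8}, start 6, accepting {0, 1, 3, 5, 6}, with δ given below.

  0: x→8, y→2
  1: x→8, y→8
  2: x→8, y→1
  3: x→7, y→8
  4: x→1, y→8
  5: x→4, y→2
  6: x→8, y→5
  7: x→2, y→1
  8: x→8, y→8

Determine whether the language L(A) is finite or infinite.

finite

The useful states (reachable from 6 and able to reach an accepting state) are {1, 2, 4, 5, 6}.
Restricted to these states the transition graph has no cycle, so every accepting path has bounded length and L is finite.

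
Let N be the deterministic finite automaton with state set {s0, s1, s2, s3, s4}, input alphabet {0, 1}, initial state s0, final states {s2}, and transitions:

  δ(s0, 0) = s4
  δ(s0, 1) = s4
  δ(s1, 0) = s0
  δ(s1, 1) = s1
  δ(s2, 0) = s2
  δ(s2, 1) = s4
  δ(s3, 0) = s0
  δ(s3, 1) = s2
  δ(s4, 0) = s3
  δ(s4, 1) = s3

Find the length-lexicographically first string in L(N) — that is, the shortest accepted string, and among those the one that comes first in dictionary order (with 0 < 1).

A breadth-first search from s0 reaches an accepting state first via the path s0 → s4 → s3 → s2 on input 001.
No string of length < 3 is accepted (BFS exhausts all shorter strings without reaching an accepting state), and 001 is the lexicographically least accepting string of length 3.

001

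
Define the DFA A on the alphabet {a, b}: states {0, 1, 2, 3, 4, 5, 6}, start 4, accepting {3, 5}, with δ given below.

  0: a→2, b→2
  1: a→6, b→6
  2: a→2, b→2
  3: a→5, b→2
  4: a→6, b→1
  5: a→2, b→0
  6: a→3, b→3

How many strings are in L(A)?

12

The useful subgraph on states {1, 3, 4, 5, 6} is acyclic, so L(A) is finite; the longest accepting path visits 5 useful states, giving maximum string length 4.
Counting accepting paths from 4 by length: 2 of length 2, 6 of length 3, 4 of length 4. Total 12.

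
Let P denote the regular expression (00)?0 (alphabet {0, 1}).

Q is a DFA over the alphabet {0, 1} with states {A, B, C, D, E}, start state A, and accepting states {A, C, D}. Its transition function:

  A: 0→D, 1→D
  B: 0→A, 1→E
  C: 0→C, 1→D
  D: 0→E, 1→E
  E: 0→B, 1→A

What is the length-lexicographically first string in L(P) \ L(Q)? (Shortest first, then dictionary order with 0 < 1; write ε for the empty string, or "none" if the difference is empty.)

000

The string 000 is accepted by P but not by Q.
No shorter string lies in the difference, and 000 is the lexicographically first length-3 string in L(P) \ L(Q).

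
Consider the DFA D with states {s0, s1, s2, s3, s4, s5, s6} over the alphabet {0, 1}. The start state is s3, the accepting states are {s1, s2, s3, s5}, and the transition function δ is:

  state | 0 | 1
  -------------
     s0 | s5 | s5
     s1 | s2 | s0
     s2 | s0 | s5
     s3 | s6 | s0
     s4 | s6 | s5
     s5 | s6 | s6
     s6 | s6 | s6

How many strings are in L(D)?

The useful subgraph on states {s0, s3, s5} is acyclic, so L(D) is finite; the longest accepting path visits 3 useful states, giving maximum string length 2.
Counting accepting paths from s3 by length: 1 of length 0, 2 of length 2. Total 3.

3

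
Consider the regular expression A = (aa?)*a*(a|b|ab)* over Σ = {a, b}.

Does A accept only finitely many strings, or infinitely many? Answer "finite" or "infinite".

infinite

The expression contains a Kleene star applied to a subexpression that matches at least one nonempty string, so it matches strings of unbounded length.
Hence L(A) is infinite.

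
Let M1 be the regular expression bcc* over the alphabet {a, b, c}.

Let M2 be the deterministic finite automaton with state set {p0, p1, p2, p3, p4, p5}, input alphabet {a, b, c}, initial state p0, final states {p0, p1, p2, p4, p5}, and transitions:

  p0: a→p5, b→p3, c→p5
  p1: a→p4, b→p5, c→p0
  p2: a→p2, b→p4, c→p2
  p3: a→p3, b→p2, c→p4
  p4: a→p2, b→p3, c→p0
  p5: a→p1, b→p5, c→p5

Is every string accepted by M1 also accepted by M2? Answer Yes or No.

Converting the expression M1 to a DFA (subset construction, then merging equivalent states) gives the minimal DFA with states {r0, r1, r2, r3}, start state r0, accepting states {r3} and transitions r0: a→r1, b→r2, c→r1; r1: a→r1, b→r1, c→r1; r2: a→r1, b→r1, c→r3; r3: a→r1, b→r1, c→r3.
Exploring the product automaton M1 × M2 from the start pair (r0, p0), following both machines on each input symbol, reaches 11 state pairs: (r0, p0), (r1, p5), (r2, p3), (r1, p1), (r1, p3), (r1, p2), (r3, p4), (r1, p4), (r1, p0), (r3, p0), (r3, p5).
M1 accepts in {r3} and M2 accepts in {p0, p1, p2, p4, p5}. The reachable pairs whose M1-component is accepting are (r3, p4), (r3, p0), (r3, p5); in each of them the M2-component is accepting too, so the product for L(M1) \ L(M2) (M1-component accepting, M2-component rejecting) has no reachable accepting pair and the difference is empty.
Hence every string in L(M1) is also in L(M2).

Yes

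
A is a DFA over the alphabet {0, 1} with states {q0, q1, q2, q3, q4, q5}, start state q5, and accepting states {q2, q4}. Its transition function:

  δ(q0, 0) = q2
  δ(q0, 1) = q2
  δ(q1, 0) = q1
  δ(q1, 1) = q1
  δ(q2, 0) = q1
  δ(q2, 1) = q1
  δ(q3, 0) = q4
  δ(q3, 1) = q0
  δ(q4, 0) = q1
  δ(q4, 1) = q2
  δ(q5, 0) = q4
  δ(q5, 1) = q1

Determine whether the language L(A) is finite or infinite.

The useful states (reachable from q5 and able to reach an accepting state) are {q2, q4, q5}.
Restricted to these states the transition graph has no cycle, so every accepting path has bounded length and L is finite.

finite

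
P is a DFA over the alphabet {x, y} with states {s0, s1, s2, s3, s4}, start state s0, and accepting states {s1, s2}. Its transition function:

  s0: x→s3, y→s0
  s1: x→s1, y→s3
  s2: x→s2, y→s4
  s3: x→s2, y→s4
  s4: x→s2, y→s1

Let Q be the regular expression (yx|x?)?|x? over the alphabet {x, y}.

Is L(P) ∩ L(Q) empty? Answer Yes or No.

Yes

Converting the expression Q to a DFA (subset construction, then merging equivalent states) gives the minimal DFA with states {q0, q1, q2, q3}, start state q0, accepting states {q0, q1} and transitions q0: x→q1, y→q2; q1: x→q3, y→q3; q2: x→q1, y→q3; q3: x→q3, y→q3.
Exploring the product automaton P × Q from the start pair (s0, q0), following both machines on each input symbol, reaches 8 state pairs: (s0, q0), (s3, q1), (s0, q2), (s2, q3), (s4, q3), (s0, q3), (s1, q3), (s3, q3).
P accepts in {s1, s2} and Q accepts in {q0, q1}; no reachable pair has both components accepting, so no string drives both machines to acceptance simultaneously and L(P) ∩ L(Q) = ∅.
So no string is accepted by both, and the intersection is empty.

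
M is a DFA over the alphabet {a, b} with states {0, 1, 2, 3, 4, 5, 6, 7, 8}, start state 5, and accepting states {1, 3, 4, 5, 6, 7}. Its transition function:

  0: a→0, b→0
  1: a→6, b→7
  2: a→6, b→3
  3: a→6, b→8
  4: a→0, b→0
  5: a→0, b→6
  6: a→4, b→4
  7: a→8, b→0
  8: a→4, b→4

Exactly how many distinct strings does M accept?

The useful subgraph on states {4, 5, 6} is acyclic, so L(M) is finite; the longest accepting path visits 3 useful states, giving maximum string length 2.
Counting accepting paths from 5 by length: 1 of length 0, 1 of length 1, 2 of length 2. Total 4.

4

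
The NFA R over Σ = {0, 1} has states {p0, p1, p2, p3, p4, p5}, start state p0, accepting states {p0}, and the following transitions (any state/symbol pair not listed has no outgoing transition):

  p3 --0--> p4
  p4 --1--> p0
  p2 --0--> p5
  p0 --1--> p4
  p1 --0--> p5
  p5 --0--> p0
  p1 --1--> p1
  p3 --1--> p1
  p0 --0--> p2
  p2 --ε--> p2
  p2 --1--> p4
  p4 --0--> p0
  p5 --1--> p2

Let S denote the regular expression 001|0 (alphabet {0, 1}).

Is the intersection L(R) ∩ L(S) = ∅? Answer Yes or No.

Converting the expression S to a DFA (subset construction, then merging equivalent states) gives the minimal DFA with states {s0, s1, s2, s3, s4}, start state s0, accepting states {s1, s4} and transitions s0: 0→s1, 1→s2; s1: 0→s3, 1→s2; s2: 0→s2, 1→s2; s3: 0→s2, 1→s4; s4: 0→s2, 1→s2.
Exploring the product automaton R × S from the start pair (p0, s0), following both machines on each input symbol, reaches 8 state pairs: (p0, s0), (p2, s1), (p4, s2), (p5, s3), (p0, s2), (p2, s4), (p2, s2), (p5, s2).
R accepts in {p0} and S accepts in {s1, s4}; no reachable pair has both components accepting, so no string drives both machines to acceptance simultaneously and L(R) ∩ L(S) = ∅.
So no string is accepted by both, and the intersection is empty.

Yes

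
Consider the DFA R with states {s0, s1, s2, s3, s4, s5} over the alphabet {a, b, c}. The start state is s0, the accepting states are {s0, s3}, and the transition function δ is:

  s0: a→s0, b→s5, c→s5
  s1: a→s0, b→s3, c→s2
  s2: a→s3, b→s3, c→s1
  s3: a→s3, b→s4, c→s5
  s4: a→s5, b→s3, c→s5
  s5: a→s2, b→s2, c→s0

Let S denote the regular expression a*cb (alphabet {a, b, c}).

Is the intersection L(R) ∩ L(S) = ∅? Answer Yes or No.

Converting the expression S to a DFA (subset construction, then merging equivalent states) gives the minimal DFA with states {r0, r1, r2, r3}, start state r0, accepting states {r3} and transitions r0: a→r0, b→r1, c→r2; r1: a→r1, b→r1, c→r1; r2: a→r1, b→r3, c→r1; r3: a→r1, b→r1, c→r1.
Exploring the product automaton R × S from the start pair (s0, r0), following both machines on each input symbol, reaches 9 state pairs: (s0, r0), (s5, r1), (s5, r2), (s2, r1), (s0, r1), (s2, r3), (s3, r1), (s1, r1), (s4, r1).
R accepts in {s0, s3} and S accepts in {r3}; no reachable pair has both components accepting, so no string drives both machines to acceptance simultaneously and L(R) ∩ L(S) = ∅.
So no string is accepted by both, and the intersection is empty.

Yes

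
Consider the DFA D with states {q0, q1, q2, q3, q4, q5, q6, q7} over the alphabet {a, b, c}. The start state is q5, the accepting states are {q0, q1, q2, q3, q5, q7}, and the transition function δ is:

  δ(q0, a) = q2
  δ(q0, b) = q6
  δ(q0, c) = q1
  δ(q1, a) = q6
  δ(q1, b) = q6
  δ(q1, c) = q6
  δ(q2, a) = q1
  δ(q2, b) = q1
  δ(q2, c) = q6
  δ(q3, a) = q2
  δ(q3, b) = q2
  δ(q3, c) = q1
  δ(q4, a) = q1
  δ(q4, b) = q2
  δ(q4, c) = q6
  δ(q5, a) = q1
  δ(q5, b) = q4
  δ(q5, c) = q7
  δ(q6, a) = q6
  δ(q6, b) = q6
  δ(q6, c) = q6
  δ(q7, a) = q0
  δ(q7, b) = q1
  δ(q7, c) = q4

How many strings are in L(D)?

17

The useful subgraph on states {q0, q1, q2, q4, q5, q7} is acyclic, so L(D) is finite; the longest accepting path visits 5 useful states, giving maximum string length 4.
Counting accepting paths from q5 by length: 1 of length 0, 2 of length 1, 4 of length 2, 6 of length 3, 4 of length 4. Total 17.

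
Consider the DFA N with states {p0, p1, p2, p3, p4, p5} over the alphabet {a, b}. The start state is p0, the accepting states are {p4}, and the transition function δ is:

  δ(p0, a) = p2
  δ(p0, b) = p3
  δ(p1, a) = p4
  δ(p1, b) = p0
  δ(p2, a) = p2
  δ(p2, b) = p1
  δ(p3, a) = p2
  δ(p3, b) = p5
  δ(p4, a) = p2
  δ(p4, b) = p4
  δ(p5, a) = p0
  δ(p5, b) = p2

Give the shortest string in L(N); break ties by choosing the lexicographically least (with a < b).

aba

A breadth-first search from p0 reaches an accepting state first via the path p0 → p2 → p1 → p4 on input aba.
No string of length < 3 is accepted (BFS exhausts all shorter strings without reaching an accepting state), and aba is the lexicographically least accepting string of length 3.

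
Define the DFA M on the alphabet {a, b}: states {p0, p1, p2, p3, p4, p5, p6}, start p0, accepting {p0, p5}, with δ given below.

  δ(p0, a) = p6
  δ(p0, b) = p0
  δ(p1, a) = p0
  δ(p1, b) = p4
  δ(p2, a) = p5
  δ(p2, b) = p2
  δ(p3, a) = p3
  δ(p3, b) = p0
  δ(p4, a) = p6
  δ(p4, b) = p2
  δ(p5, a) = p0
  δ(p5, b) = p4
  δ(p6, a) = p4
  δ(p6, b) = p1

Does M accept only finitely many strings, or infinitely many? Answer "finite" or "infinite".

State p0 is reachable from the start and can reach an accepting state, and it lies on the cycle p0 → p0.
Traversing that cycle any number of times yields accepted strings of unbounded length, so the language is infinite.

infinite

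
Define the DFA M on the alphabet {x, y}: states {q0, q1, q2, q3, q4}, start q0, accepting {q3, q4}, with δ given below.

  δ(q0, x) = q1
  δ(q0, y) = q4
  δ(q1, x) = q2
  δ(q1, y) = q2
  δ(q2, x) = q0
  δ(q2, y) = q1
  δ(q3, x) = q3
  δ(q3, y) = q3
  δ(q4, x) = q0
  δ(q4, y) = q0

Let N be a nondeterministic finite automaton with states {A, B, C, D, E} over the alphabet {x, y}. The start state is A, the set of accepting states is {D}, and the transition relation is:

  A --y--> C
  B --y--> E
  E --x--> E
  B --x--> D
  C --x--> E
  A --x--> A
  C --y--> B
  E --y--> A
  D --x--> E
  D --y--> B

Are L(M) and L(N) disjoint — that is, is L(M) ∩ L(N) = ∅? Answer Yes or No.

Yes

Exploring the product automaton M × N from the start pair (q0, A), following both machines on each input symbol, reaches 19 state pairs: (q0, A), (q1, A), (q4, C), (q2, A), (q2, C), (q0, E), (q0, B), (q1, C), (q1, B), (q1, E), (q4, A), (q1, D), (q4, E), (q2, E), (q2, B), (q2, D), (q0, C), (q0, D), (q4, B).
M accepts in {q3, q4} and N accepts in {D}; no reachable pair has both components accepting, so no string drives both machines to acceptance simultaneously and L(M) ∩ L(N) = ∅.
So no string is accepted by both, and the intersection is empty.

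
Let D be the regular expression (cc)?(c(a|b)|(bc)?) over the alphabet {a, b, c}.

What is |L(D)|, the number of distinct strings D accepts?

The expression has no Kleene star, so L(D) is finite. Expanding the alternatives gives {ε, bc, ca, cb, cc, ccbc, ccca, cccb}.
That is 1 of length 0, 4 of length 2, 3 of length 4: 8 strings in all.

8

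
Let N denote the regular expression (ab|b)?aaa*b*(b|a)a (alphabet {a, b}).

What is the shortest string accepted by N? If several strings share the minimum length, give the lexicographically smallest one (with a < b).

By inspection of the expression, no string of length less than 4 matches, and aaaa is the lexicographically first match of length 4.

aaaa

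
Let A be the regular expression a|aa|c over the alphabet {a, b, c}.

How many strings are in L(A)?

The expression has no Kleene star, so L(A) is finite. Expanding the alternatives gives {a, c, aa}.
That is 2 of length 1, 1 of length 2: 3 strings in all.

3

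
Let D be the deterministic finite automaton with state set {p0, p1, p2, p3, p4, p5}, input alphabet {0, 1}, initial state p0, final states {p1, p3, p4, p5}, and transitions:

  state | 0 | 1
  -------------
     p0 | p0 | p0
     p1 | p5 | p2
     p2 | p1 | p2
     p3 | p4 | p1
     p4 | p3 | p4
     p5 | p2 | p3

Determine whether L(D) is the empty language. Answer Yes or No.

Yes

The states reachable from the start state are {p0}.
None of the accepting states {p1, p3, p4, p5} is reachable, so no string is accepted and L(D) = ∅.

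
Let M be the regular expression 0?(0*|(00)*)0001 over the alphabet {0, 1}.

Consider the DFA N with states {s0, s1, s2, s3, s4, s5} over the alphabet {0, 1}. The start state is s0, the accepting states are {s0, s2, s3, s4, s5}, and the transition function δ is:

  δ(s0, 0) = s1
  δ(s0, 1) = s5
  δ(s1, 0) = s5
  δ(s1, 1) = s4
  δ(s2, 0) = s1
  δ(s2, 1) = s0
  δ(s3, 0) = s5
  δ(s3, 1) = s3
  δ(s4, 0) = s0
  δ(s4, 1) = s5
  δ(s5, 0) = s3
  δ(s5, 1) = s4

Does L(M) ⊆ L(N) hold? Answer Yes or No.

Converting the expression M to a DFA (subset construction, then merging equivalent states) gives the minimal DFA with states {m0, m1, m2, m3, m4, m5}, start state m0, accepting states {m5} and transitions m0: 0→m1, 1→m2; m1: 0→m3, 1→m2; m2: 0→m2, 1→m2; m3: 0→m4, 1→m2; m4: 0→m4, 1→m5; m5: 0→m2, 1→m2.
Exploring the product automaton M × N from the start pair (m0, s0), following both machines on each input symbol, reaches 12 state pairs: (m0, s0), (m1, s1), (m2, s5), (m3, s5), (m2, s4), (m2, s3), (m4, s3), (m2, s0), (m4, s5), (m5, s3), (m2, s1), (m5, s4).
M accepts in {m5} and N accepts in {s0, s2, s3, s4, s5}. The reachable pairs whose M-component is accepting are (m5, s3), (m5, s4); in each of them the N-component is accepting too, so the product for L(M) \ L(N) (M-component accepting, N-component rejecting) has no reachable accepting pair and the difference is empty.
Hence every string in L(M) is also in L(N).

Yes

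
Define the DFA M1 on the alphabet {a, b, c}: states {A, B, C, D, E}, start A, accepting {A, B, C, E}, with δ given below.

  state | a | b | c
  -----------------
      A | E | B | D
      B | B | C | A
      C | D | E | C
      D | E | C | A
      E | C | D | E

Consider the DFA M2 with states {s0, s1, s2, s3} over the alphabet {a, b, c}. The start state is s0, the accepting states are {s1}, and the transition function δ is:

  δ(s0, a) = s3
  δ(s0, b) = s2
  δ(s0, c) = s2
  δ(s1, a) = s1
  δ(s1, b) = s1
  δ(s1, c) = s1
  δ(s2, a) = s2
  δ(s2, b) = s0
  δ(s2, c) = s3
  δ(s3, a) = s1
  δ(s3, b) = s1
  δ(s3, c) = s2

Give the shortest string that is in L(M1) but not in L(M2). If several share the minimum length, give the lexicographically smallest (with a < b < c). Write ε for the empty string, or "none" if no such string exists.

ε

The empty string ε is accepted by M1 but not by M2.
Since ε is the unique shortest string, it is the required witness.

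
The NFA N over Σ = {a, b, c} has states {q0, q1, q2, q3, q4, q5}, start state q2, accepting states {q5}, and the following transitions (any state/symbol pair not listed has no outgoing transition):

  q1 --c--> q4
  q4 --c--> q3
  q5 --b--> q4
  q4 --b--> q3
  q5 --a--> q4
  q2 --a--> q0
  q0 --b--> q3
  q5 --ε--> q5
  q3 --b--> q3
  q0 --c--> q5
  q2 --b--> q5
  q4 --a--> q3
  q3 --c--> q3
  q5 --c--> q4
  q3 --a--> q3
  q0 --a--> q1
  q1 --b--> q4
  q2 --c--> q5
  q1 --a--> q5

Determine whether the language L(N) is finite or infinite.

The useful states (reachable from q2 and able to reach an accepting state) are {q0, q1, q2, q5}.
Restricted to these states the transition graph has no cycle, so every accepting path has bounded length and L is finite.

finite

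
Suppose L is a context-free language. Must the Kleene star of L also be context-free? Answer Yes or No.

If S₁ is the start symbol of a grammar for L, the grammar with new start symbol S and productions S → S₁S | ε generates L*.
So the context-free languages are closed under Kleene star.

Yes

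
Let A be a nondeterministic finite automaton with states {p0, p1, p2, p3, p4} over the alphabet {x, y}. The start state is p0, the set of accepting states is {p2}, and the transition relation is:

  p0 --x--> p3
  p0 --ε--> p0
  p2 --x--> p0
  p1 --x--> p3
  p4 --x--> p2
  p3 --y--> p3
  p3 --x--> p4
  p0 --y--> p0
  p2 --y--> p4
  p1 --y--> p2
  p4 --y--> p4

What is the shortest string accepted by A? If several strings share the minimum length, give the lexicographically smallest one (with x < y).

xxx

A breadth-first search from p0 reaches an accepting state first via the path p0 → p3 → p4 → p2 on input xxx.
No string of length < 3 is accepted (BFS exhausts all shorter strings without reaching an accepting state), and xxx is the lexicographically least accepting string of length 3.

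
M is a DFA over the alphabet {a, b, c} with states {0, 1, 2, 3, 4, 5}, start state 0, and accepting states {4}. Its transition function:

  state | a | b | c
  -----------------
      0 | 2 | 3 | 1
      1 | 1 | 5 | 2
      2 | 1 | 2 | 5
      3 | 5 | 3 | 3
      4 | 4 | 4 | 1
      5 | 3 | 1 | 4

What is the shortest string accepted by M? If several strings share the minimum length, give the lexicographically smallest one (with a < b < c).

A breadth-first search from 0 reaches an accepting state first via the path 0 → 2 → 5 → 4 on input acc.
No string of length < 3 is accepted (BFS exhausts all shorter strings without reaching an accepting state), and acc is the lexicographically least accepting string of length 3.

acc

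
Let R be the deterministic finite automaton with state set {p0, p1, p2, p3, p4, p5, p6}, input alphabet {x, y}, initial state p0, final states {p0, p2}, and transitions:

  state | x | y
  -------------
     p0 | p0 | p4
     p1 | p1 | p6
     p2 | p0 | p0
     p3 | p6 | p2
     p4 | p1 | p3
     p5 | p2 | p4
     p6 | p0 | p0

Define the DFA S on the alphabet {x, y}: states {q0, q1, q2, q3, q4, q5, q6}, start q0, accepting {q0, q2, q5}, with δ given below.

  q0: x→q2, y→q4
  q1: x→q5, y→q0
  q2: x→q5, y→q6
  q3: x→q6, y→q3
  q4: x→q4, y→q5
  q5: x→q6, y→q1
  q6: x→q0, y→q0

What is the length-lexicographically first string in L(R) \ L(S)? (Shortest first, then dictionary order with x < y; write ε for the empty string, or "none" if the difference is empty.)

xxx

The string xxx is accepted by R but not by S.
No shorter string lies in the difference, and xxx is the lexicographically first length-3 string in L(R) \ L(S).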